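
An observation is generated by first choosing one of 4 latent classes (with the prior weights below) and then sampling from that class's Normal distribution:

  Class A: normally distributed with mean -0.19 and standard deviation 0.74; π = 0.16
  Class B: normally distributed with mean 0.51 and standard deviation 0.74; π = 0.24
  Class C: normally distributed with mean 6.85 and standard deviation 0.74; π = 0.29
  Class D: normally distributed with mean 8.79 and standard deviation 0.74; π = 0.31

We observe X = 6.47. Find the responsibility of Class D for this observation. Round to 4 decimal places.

P(component k | x) = w_k·f_k(x) / marginal(x), where marginal(x) = Σ_j w_j·f_j(x).
Normal densities:
  p_A = 1.38916e-18
  p_B = 4.42402e-15
  p_C = 0.472517
  p_D = 0.0039566
Weight by the priors:
  w_A·p_A = 0.16 × 1.38916e-18 = 2.22265e-19
  w_B·p_B = 0.24 × 4.42402e-15 = 1.06177e-15
  w_C·p_C = 0.29 × 0.472517 = 0.13703
  w_D·p_D = 0.31 × 0.0039566 = 0.00122655
Evidence: 2.22265e-19 + 1.06177e-15 + 0.13703 + 0.00122655 = 0.138256
P(Class D | data) ≈ 0.0089

0.0089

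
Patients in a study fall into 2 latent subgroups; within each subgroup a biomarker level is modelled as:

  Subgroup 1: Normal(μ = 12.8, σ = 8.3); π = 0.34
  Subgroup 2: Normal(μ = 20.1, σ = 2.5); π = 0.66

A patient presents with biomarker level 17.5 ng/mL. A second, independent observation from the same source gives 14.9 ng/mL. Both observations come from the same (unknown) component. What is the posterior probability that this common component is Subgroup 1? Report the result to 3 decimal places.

0.366

Apply Bayes' rule: the posterior for each component is proportional to its prior times its likelihood at x.
Since both observations come from the same component, the likelihood for component k is f_k(x₁)·f_k(x₂).
  L_1 = [(1/(8.3·√(2π)))·exp(−(17.5−12.8)²/(2·8.3²)) = 0.048065·exp(-0.16033) = 0.0409451] × [0.0465512] = 0.00190605
  L_2 = [(1/(2.5·√(2π)))·exp(−(17.5−20.1)²/(2·2.5²)) = 0.159577·exp(-0.54080) = 0.0929188] × [0.0183444] = 0.00170454
Prior × likelihood for each component:
  π_1·L_1 = 0.34 × 0.00190605 = 0.000648056
  π_2·L_2 = 0.66 × 0.00170454 = 0.001125
Sum: 0.000648056 + 0.001125 = 0.00177305
So the posterior for Subgroup 1 is 0.000648056 / 0.00177305 ≈ 0.366.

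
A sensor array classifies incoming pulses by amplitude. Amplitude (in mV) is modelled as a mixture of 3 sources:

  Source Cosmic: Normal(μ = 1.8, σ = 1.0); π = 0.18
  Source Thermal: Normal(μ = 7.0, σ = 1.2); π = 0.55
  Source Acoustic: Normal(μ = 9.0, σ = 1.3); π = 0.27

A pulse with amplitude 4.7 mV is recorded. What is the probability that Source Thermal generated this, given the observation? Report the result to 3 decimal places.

P(component k | x) = π_k·f_k(x) / marginal(x), where marginal(x) = Σ_j π_j·f_j(x).
Evaluate each component's likelihood at the observed value:
  L_Cosmic = 0.00595253
  L_Thermal = 0.0529681
  L_Acoustic = 0.0012918
Prior × likelihood for each component:
  π_Cosmic·L_Cosmic = 0.18 × 0.00595253 = 0.00107146
  π_Thermal·L_Thermal = 0.55 × 0.0529681 = 0.0291324
  π_Acoustic·L_Acoustic = 0.27 × 0.0012918 = 0.000348787
Evidence: 0.00107146 + 0.0291324 + 0.000348787 = 0.0305527
Responsibility of Source Thermal: 0.0291324 / 0.0305527 ≈ 0.954

0.954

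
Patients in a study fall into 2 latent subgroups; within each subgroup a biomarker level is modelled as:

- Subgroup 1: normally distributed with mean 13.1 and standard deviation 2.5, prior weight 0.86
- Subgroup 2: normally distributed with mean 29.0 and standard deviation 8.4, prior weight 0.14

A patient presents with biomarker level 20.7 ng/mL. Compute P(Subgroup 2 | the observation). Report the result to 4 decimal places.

Apply Bayes' rule: the posterior for each component is proportional to its prior times its likelihood at x.
Evaluate each component's likelihood at the observed value:
  f_1 = 0.00157102
  f_2 = 0.029149
Prior × likelihood for each component:
  P(Z=1)·f_1 = 0.86 × 0.00157102 = 0.00135108
  P(Z=2)·f_2 = 0.14 × 0.029149 = 0.00408085
Sum: 0.00135108 + 0.00408085 = 0.00543193
P(Subgroup 2 | data) ≈ 0.7513

0.7513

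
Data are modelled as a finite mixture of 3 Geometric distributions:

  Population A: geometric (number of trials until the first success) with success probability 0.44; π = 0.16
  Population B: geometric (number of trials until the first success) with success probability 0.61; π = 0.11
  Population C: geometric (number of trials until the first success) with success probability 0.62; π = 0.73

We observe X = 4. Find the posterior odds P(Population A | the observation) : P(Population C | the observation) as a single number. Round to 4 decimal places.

Only the two components matter; the odds are (π_i f_i(x)) / (π_j f_j(x)).
Geometric probabilities:
  L_A = 0.077271
  L_B = 0.0361846
  L_C = 0.0340206
0.0123634 / 0.0248351 ≈ 0.4978

0.4978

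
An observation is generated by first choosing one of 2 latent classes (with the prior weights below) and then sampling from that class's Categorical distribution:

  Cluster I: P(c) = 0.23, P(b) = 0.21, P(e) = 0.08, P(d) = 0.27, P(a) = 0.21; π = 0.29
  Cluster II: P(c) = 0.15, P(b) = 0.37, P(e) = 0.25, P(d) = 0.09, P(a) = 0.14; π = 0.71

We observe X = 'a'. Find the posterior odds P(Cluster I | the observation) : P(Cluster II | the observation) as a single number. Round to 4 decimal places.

0.6127

Posterior odds = (π_i f_i(x)) / (π_j f_j(x)); the normalising sum cancels.
Evaluate each component's likelihood at the observed value:
  p_I = P(a | comp) = 0.21
  p_II = P(a | comp) = 0.14
Odds = (0.29/0.71) × (0.21/0.14) = 0.408451 × 1.5 ≈ 0.6127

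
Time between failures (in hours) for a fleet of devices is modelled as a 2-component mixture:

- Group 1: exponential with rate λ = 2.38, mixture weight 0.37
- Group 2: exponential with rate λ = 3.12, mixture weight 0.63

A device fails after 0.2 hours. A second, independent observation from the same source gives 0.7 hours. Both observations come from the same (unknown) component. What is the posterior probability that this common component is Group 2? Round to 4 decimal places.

0.6005

The responsibility of component k is w_k f_k(x) divided by Σ_j w_j f_j(x).
Since both observations come from the same component, the likelihood for component k is f_k(x₁)·f_k(x₂).
  f_1 = [1.47861] × [0.449824] = 0.665113
  f_2 = [1.67169] × [0.351282] = 0.587233
Prior × likelihood for each component:
  w_1·f_1 = 0.37 × 0.665113 = 0.246092
  w_2·f_2 = 0.63 × 0.587233 = 0.369957
Evidence: 0.246092 + 0.369957 = 0.616048
P(Group 2 | x) ≈ 0.6005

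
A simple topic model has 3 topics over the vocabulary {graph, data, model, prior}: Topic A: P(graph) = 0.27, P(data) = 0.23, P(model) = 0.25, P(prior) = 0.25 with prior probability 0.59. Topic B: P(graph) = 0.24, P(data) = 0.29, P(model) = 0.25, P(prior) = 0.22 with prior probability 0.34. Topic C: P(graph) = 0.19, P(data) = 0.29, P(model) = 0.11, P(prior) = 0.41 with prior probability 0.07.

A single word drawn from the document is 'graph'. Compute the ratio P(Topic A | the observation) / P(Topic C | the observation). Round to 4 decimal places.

Posterior odds = (π_i f_i(x)) / (π_j f_j(x)); the normalising sum cancels.
Evaluate each component's likelihood at the observed value:
  L_A = 0.27
  L_B = 0.24
  L_C = 0.19
0.1593 / 0.0133 ≈ 11.9774

11.9774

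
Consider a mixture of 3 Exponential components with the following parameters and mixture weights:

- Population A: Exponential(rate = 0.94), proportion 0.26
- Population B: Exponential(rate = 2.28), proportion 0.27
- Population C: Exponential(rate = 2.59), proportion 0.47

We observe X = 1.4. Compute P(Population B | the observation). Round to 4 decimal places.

Apply Bayes' rule: the posterior for each component is proportional to its prior times its likelihood at x.
Component likelihoods at x = 1.4:
  p_A = 0.94·e^(−0.94·1.4) = 0.94·e^(−1.3160) = 0.252114
  p_B = 2.28·e^(−2.28·1.4) = 2.28·e^(−3.1920) = 0.0936843
  p_C = 2.59·e^(−2.59·1.4) = 2.59·e^(−3.6260) = 0.0689522
Multiply by the mixture weights:
  π_A·p_A = 0.26 × 0.252114 = 0.0655495
  π_B·p_B = 0.27 × 0.0936843 = 0.0252948
  π_C·p_C = 0.47 × 0.0689522 = 0.0324075
Marginal: 0.0655495 + 0.0252948 + 0.0324075 = 0.123252
P(Population B | x) = 0.0252948 / 0.123252 ≈ 0.2052

0.2052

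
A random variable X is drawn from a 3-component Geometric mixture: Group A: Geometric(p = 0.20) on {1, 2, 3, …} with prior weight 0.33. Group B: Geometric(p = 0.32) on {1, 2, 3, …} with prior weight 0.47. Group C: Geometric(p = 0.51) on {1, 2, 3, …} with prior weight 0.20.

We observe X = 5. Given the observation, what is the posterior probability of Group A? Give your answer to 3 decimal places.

0.415

Apply Bayes' rule: the posterior for each component is proportional to its prior times its likelihood at x.
Component likelihoods at x = 5:
  p_A = 0.20·(1−0.20)^4 = 0.20·0.4096 = 0.08192
  p_B = 0.32·(1−0.32)^4 = 0.32·0.213814 = 0.0684204
  p_C = 0.51·(1−0.51)^4 = 0.51·0.057648 = 0.0294005
Prior × likelihood for each component:
  P(Z=A)·p_A = 0.33 × 0.08192 = 0.0270336
  P(Z=B)·p_B = 0.47 × 0.0684204 = 0.0321576
  P(Z=C)·p_C = 0.20 × 0.0294005 = 0.0058801
Marginal: 0.0270336 + 0.0321576 + 0.0058801 = 0.0650713
Responsibility of Group A: 0.0270336 / 0.0650713 ≈ 0.415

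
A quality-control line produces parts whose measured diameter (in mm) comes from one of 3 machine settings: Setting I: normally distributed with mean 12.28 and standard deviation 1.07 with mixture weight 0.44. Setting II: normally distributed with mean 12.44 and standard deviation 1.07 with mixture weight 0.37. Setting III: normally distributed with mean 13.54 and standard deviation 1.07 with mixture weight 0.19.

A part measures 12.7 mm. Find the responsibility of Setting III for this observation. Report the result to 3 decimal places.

0.154

The responsibility of component k is P(Z=k) f_k(x) divided by Σ_j P(Z=j) f_j(x).
Evaluate each component's likelihood at the observed value:
  f_I = 0.345199
  f_II = 0.361997
  f_III = 0.273967
Weight by the priors:
  P(Z=I)·f_I = 0.44 × 0.345199 = 0.151888
  P(Z=II)·f_II = 0.37 × 0.361997 = 0.133939
  P(Z=III)·f_III = 0.19 × 0.273967 = 0.0520538
Evidence: 0.151888 + 0.133939 + 0.0520538 = 0.33788
Responsibility of Setting III: 0.0520538 / 0.33788 ≈ 0.154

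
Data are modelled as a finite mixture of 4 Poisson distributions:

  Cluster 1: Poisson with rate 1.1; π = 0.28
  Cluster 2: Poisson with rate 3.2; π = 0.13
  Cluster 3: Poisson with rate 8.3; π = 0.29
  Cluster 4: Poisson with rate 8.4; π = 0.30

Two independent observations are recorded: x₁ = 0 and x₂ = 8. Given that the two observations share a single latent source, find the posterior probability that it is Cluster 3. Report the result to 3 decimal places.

0.125

The responsibility of component k is w_k f_k(x) divided by Σ_j w_j f_j(x).
Since both observations come from the same component, the likelihood for component k is f_k(x₁)·f_k(x₂).
  L_1 = [0.332871] × [1.76969e-05] = 5.89078e-06
  L_2 = [0.0407622] × [0.0111157] = 0.000453101
  L_3 = [0.000248517] × [0.138823] = 3.44997e-05
  L_4 = [0.000224867] × [0.138242] = 3.10861e-05
Weight by the priors:
  w_1·L_1 = 0.28 × 5.89078e-06 = 1.64942e-06
  w_2·L_2 = 0.13 × 0.000453101 = 5.89031e-05
  w_3·L_3 = 0.29 × 3.44997e-05 = 1.00049e-05
  w_4·L_4 = 0.30 × 3.10861e-05 = 9.32583e-06
Normaliser: 1.64942e-06 + 5.89031e-05 + 1.00049e-05 + 9.32583e-06 = 7.98833e-05
P(Cluster 3 | x) = 1.00049e-05 / 7.98833e-05 ≈ 0.125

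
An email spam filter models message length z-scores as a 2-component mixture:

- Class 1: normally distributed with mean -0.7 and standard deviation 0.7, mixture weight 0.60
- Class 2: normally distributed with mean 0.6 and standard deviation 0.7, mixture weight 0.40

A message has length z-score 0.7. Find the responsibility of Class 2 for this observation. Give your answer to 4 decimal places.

0.8298

By Bayes' theorem, P(k | x) = π_k f_k(x) / Σ_j π_j f_j(x).
Component likelihoods at x = 0.7:
  p_1 = (1/(0.7·√(2π)))·exp(−(0.7−-0.7)²/(2·0.7²)) = 0.569918·exp(-2.00000) = 0.07713
  p_2 = (1/(0.7·√(2π)))·exp(−(0.7−0.6)²/(2·0.7²)) = 0.569918·exp(-0.01020) = 0.564132
Prior × likelihood for each component:
  π_1·p_1 = 0.60 × 0.07713 = 0.046278
  π_2·p_2 = 0.40 × 0.564132 = 0.225653
Normaliser: 0.046278 + 0.225653 = 0.271931
P(Class 2 | the observation) = 0.225653 / 0.271931 ≈ 0.8298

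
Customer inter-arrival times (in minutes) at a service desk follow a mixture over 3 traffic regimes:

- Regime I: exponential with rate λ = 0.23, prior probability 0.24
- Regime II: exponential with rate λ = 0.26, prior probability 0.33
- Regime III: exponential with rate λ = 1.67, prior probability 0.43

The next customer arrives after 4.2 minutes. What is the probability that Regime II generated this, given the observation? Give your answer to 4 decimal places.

0.5707

P(component k | x) = P(Z=k)·f_k(x) / marginal(x), where marginal(x) = Σ_j P(Z=j)·f_j(x).
Component likelihoods at x = 4.2 minutes:
  L_I = 0.0875386
  L_II = 0.0872416
  L_III = 0.00150167
Multiply by the mixture weights:
  P(Z=I)·L_I = 0.24 × 0.0875386 = 0.0210093
  P(Z=II)·L_II = 0.33 × 0.0872416 = 0.0287897
  P(Z=III)·L_III = 0.43 × 0.00150167 = 0.000645719
Sum: 0.0210093 + 0.0287897 + 0.000645719 = 0.0504447
Responsibility of Regime II: 0.0287897 / 0.0504447 ≈ 0.5707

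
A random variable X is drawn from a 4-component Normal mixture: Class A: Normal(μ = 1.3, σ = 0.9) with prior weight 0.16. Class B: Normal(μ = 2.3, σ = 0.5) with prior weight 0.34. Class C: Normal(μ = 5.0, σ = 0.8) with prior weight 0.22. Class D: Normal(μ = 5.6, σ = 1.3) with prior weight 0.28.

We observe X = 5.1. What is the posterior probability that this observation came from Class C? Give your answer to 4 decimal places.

0.5770

P(component k | x) = π_k·f_k(x) / marginal(x), where marginal(x) = Σ_j π_j·f_j(x).
Normal densities:
  f_A = 5.96415e-05
  f_B = 1.23652e-07
  f_C = 0.494797
  f_D = 0.285
Prior × likelihood for each component:
  π_A·f_A = 0.16 × 5.96415e-05 = 9.54265e-06
  π_B·f_B = 0.34 × 1.23652e-07 = 4.20418e-08
  π_C·f_C = 0.22 × 0.494797 = 0.108855
  π_D·f_D = 0.28 × 0.285 = 0.0797999
Sum: 9.54265e-06 + 4.20418e-08 + 0.108855 + 0.0797999 = 0.188665
Responsibility of Class C: 0.108855 / 0.188665 ≈ 0.5770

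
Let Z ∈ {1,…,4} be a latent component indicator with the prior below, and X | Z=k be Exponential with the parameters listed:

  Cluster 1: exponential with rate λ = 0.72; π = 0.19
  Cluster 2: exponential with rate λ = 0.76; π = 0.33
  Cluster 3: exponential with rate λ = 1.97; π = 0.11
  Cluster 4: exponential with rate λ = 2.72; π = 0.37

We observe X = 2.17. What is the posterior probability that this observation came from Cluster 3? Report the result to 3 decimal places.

The responsibility of component k is π_k f_k(x) divided by Σ_j π_j f_j(x).
Evaluate each component's likelihood at the observed value:
  p_1 = 0.72·e^(−0.72·2.17) = 0.72·e^(−1.5624) = 0.150935
  p_2 = 0.76·e^(−0.76·2.17) = 0.76·e^(−1.6492) = 0.146075
  p_3 = 1.97·e^(−1.97·2.17) = 1.97·e^(−4.2749) = 0.0274095
  p_4 = 2.72·e^(−2.72·2.17) = 2.72·e^(−5.9024) = 0.00743343
Unnormalised posteriors:
  π_1·p_1 = 0.19 × 0.150935 = 0.0286777
  π_2·p_2 = 0.33 × 0.146075 = 0.0482047
  π_3·p_3 = 0.11 × 0.0274095 = 0.00301504
  π_4·p_4 = 0.37 × 0.00743343 = 0.00275037
Marginal: 0.0286777 + 0.0482047 + 0.00301504 + 0.00275037 = 0.0826478
So the posterior for Cluster 3 is 0.00301504 / 0.0826478 ≈ 0.036.

0.036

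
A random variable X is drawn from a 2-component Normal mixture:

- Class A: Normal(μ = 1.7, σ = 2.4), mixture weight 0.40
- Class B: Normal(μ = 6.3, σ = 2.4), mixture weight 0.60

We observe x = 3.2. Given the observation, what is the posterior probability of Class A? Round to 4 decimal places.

Apply Bayes' rule: the posterior for each component is proportional to its prior times its likelihood at x.
Normal densities:
  p_A = (1/(2.4·√(2π)))·exp(−(3.2−1.7)²/(2·2.4²)) = 0.166226·exp(-0.19531) = 0.136734
  p_B = (1/(2.4·√(2π)))·exp(−(3.2−6.3)²/(2·2.4²)) = 0.166226·exp(-0.83420) = 0.0721788
Weight by the priors:
  P(Z=A)·p_A = 0.40 × 0.136734 = 0.0546935
  P(Z=B)·p_B = 0.60 × 0.0721788 = 0.0433073
Denominator: 0.0546935 + 0.0433073 = 0.0980008
P(Class A | 3.2) = 0.0546935 / 0.0980008 ≈ 0.5581

0.5581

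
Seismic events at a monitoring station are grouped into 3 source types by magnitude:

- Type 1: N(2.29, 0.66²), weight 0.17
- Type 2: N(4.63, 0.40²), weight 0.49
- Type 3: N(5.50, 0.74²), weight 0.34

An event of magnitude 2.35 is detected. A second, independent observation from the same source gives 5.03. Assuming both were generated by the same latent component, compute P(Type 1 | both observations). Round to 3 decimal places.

0.543

By Bayes' theorem, P(k | x) = w_k f_k(x) / Σ_j w_j f_j(x).
Since both observations come from the same component, the likelihood for component k is f_k(x₁)·f_k(x₂).
  L_1 = [0.601965] × [0.000109349] = 6.58246e-05
  L_2 = [8.78489e-08] × [0.604927] = 5.31421e-08
  L_3 = [6.26578e-05] × [0.440638] = 2.76094e-05
Prior × likelihood for each component:
  w_1·L_1 = 0.17 × 6.58246e-05 = 1.11902e-05
  w_2·L_2 = 0.49 × 5.31421e-08 = 2.60396e-08
  w_3·L_3 = 0.34 × 2.76094e-05 = 9.3872e-06
Marginal: 1.11902e-05 + 2.60396e-08 + 9.3872e-06 = 2.06034e-05
Responsibility of Type 1: 1.11902e-05 / 2.06034e-05 ≈ 0.543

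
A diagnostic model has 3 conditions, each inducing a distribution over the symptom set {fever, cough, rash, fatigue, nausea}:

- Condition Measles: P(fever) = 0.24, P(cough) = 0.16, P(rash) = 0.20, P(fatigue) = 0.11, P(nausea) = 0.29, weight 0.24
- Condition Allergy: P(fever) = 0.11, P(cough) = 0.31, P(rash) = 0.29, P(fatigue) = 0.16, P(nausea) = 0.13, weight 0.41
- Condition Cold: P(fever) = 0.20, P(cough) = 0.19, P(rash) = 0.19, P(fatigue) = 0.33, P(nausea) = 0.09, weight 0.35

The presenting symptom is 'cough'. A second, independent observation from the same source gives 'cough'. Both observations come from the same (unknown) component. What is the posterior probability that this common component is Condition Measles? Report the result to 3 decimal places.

0.106

The responsibility of component k is P(Z=k) f_k(x) divided by Σ_j P(Z=j) f_j(x).
Since both observations come from the same component, the likelihood for component k is f_k(x₁)·f_k(x₂).
  p_Measles = [P(cough | comp) = 0.16] × [0.16] = 0.0256
  p_Allergy = [P(cough | comp) = 0.31] × [0.31] = 0.0961
  p_Cold = [P(cough | comp) = 0.19] × [0.19] = 0.0361
Prior × likelihood for each component:
  P(Z=Measles)·p_Measles = 0.24 × 0.0256 = 0.006144
  P(Z=Allergy)·p_Allergy = 0.41 × 0.0961 = 0.039401
  P(Z=Cold)·p_Cold = 0.35 × 0.0361 = 0.012635
Sum: 0.006144 + 0.039401 + 0.012635 = 0.05818
Responsibility of Condition Measles: 0.006144 / 0.05818 ≈ 0.106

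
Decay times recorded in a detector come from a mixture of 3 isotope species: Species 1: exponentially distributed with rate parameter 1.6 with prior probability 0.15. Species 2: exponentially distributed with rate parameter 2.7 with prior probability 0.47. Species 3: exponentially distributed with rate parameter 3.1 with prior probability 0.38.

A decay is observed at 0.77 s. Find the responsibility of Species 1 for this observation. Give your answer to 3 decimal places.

P(component k | x) = π_k·f_k(x) / marginal(x), where marginal(x) = Σ_j π_j·f_j(x).
Evaluate each component's likelihood at the observed value:
  f_1 = 1.6·e^(−1.6·0.77) = 1.6·e^(−1.2320) = 0.466734
  f_2 = 2.7·e^(−2.7·0.77) = 2.7·e^(−2.0790) = 0.337649
  f_3 = 3.1·e^(−3.1·0.77) = 3.1·e^(−2.3870) = 0.284905
Prior × likelihood for each component:
  π_1·f_1 = 0.15 × 0.466734 = 0.0700101
  π_2·f_2 = 0.47 × 0.337649 = 0.158695
  π_3·f_3 = 0.38 × 0.284905 = 0.108264
Denominator: 0.0700101 + 0.158695 + 0.108264 = 0.336969
So the posterior for Species 1 is 0.0700101 / 0.336969 ≈ 0.208.

0.208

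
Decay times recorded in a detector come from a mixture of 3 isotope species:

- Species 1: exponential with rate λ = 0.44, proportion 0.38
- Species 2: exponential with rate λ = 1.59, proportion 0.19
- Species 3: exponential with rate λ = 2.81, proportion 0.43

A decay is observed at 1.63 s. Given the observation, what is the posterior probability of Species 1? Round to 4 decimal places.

Apply Bayes' rule: the posterior for each component is proportional to its prior times its likelihood at x.
Component likelihoods at x = 1.63 s:
  L_1 = 0.44·e^(−0.44·1.63) = 0.44·e^(−0.7172) = 0.214772
  L_2 = 1.59·e^(−1.59·1.63) = 1.59·e^(−2.5917) = 0.119079
  L_3 = 2.81·e^(−2.81·1.63) = 2.81·e^(−4.5803) = 0.0288076
Unnormalised posteriors:
  P(Z=1)·L_1 = 0.38 × 0.214772 = 0.0816132
  P(Z=2)·L_2 = 0.19 × 0.119079 = 0.0226251
  P(Z=3)·L_3 = 0.43 × 0.0288076 = 0.0123873
Evidence: 0.0816132 + 0.0226251 + 0.0123873 = 0.116626
So the posterior for Species 1 is 0.0816132 / 0.116626 ≈ 0.6998.

0.6998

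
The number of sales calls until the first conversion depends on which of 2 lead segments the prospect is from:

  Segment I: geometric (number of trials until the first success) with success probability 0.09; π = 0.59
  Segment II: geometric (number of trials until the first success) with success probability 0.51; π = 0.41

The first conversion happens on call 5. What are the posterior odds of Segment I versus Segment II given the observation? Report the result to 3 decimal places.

3.021

Posterior odds = (w_i f_i(x)) / (w_j f_j(x)); the normalising sum cancels.
Evaluate each component's likelihood at the observed value:
  p_I = 0.0617175
  p_II = 0.0294005
0.0364133 / 0.0120542 ≈ 3.021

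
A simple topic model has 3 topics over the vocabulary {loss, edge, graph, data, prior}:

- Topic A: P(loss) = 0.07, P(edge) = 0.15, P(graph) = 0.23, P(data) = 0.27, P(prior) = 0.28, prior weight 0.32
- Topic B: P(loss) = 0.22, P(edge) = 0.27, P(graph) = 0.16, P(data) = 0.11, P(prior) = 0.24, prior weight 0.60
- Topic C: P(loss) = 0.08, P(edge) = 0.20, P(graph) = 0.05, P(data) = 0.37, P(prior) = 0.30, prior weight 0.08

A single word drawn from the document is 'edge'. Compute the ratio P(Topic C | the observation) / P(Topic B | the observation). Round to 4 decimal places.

The posterior odds equal the prior odds times the likelihood ratio: (π_i/π_j)·(f_i(x)/f_j(x)).
Evaluate each component's likelihood at the observed value:
  f_A = P(edge | comp) = 0.15
  f_B = P(edge | comp) = 0.27
  f_C = P(edge | comp) = 0.20
Posterior odds = (π_C·f_C) / (π_B·f_B) = (0.08·0.2) / (0.60·0.27) = 0.016 / 0.162 ≈ 0.0988

0.0988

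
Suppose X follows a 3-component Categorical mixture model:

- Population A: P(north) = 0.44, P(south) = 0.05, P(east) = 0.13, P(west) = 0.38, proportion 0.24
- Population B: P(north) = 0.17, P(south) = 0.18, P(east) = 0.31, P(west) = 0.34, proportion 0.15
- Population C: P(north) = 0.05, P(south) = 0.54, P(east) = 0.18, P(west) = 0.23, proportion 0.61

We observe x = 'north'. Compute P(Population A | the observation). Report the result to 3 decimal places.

The responsibility of component k is P(Z=k) f_k(x) divided by Σ_j P(Z=j) f_j(x).
Component likelihoods at x = 'north':
  p_A = P(north | comp) = 0.44
  p_B = P(north | comp) = 0.17
  p_C = P(north | comp) = 0.05
Prior × likelihood for each component:
  P(Z=A)·p_A = 0.24 × 0.44 = 0.1056
  P(Z=B)·p_B = 0.15 × 0.17 = 0.0255
  P(Z=C)·p_C = 0.61 × 0.05 = 0.0305
Marginal: 0.1056 + 0.0255 + 0.0305 = 0.1616
P(Population A | x) ≈ 0.653

0.653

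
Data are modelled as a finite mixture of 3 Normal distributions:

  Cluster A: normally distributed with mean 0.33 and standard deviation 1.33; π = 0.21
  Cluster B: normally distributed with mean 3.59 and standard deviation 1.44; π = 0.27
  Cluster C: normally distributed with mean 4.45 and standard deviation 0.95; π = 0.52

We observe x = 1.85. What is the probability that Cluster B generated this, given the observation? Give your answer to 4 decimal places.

Apply Bayes' rule: the posterior for each component is proportional to its prior times its likelihood at x.
Normal densities:
  p_A = (1/(1.33·√(2π)))·exp(−(1.85−0.33)²/(2·1.33²)) = 0.299957·exp(-0.65306) = 0.156112
  p_B = (1/(1.44·√(2π)))·exp(−(1.85−3.59)²/(2·1.44²)) = 0.277043·exp(-0.73003) = 0.133505
  p_C = (1/(0.95·√(2π)))·exp(−(1.85−4.45)²/(2·0.95²)) = 0.419939·exp(-3.74515) = 0.00992402
Unnormalised posteriors:
  π_A·p_A = 0.21 × 0.156112 = 0.0327836
  π_B·p_B = 0.27 × 0.133505 = 0.0360463
  π_C·p_C = 0.52 × 0.00992402 = 0.00516049
Denominator: 0.0327836 + 0.0360463 + 0.00516049 = 0.0739905
Responsibility of Cluster B: 0.0360463 / 0.0739905 ≈ 0.4872

0.4872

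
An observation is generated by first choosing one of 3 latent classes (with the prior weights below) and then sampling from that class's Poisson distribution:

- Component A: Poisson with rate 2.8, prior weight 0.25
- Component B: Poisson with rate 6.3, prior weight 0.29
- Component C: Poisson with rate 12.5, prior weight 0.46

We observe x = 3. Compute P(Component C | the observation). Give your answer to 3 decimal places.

0.007

Posterior ∝ prior × likelihood, so P(k | x) ∝ π_k f_k(x); normalise over all components.
Component likelihoods at x = 3:
  p_A = 0.222484
  p_B = 0.0765271
  p_C = 0.0012131
Unnormalised posteriors:
  π_A·p_A = 0.25 × 0.222484 = 0.0556209
  π_B·p_B = 0.29 × 0.0765271 = 0.0221929
  π_C·p_C = 0.46 × 0.0012131 = 0.000558027
Sum: 0.0556209 + 0.0221929 + 0.000558027 = 0.0783718
P(Component C | the observation) ≈ 0.007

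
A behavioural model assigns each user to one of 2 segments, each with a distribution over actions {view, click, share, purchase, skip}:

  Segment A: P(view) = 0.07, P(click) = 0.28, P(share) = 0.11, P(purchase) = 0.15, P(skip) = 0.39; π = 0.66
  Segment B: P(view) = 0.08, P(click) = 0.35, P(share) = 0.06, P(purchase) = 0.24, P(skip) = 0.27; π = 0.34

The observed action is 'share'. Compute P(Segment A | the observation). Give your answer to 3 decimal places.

0.781

P(component k | x) = w_k·f_k(x) / marginal(x), where marginal(x) = Σ_j w_j·f_j(x).
Categorical probabilities:
  p_A = P(share | comp) = 0.11
  p_B = P(share | comp) = 0.06
Multiply by the mixture weights:
  w_A·p_A = 0.66 × 0.11 = 0.0726
  w_B·p_B = 0.34 × 0.06 = 0.0204
Evidence: 0.0726 + 0.0204 = 0.093
So the posterior for Segment A is 0.0726 / 0.093 ≈ 0.781.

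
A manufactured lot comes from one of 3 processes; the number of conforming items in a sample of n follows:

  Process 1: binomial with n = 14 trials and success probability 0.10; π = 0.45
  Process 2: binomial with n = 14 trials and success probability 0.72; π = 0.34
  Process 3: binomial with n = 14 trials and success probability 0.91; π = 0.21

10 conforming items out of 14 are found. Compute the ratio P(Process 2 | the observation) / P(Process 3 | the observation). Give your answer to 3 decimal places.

14.583

Since P(k|x) ∝ π_k f_k(x), the posterior odds are π_i f_i(x) / (π_j f_j(x)).
Component likelihoods at x = 10 conforming items out of 14:
  L_1 = C(14,10)·0.10^10·0.90^4 = 1001·1e-10·0.6561 = 6.56756e-08
  L_2 = C(14,10)·0.72^10·0.28^4 = 1001·0.0374391·0.00614656 = 0.230352
  L_3 = C(14,10)·0.91^10·0.09^4 = 1001·0.389416·6.561e-05 = 0.0255751
Odds = (0.34/0.21) × (0.230352/0.0255751) = 1.61905 × 9.00685 ≈ 14.583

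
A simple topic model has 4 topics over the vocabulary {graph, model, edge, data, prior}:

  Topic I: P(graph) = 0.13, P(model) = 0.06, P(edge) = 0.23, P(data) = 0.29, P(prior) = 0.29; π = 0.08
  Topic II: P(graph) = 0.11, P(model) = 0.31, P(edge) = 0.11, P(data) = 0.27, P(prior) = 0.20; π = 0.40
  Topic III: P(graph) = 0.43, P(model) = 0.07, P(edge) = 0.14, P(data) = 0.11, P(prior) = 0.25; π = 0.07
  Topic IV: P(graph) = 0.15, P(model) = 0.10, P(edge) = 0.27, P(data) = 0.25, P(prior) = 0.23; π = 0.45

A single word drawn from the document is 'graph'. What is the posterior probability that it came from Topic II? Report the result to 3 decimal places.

The responsibility of component k is P(Z=k) f_k(x) divided by Σ_j P(Z=j) f_j(x).
Evaluate each component's likelihood at the observed value:
  f_I = 0.13
  f_II = 0.11
  f_III = 0.43
  f_IV = 0.15
Prior × likelihood for each component:
  P(Z=I)·f_I = 0.08 × 0.13 = 0.0104
  P(Z=II)·f_II = 0.40 × 0.11 = 0.044
  P(Z=III)·f_III = 0.07 × 0.43 = 0.0301
  P(Z=IV)·f_IV = 0.45 × 0.15 = 0.0675
Evidence: 0.0104 + 0.044 + 0.0301 + 0.0675 = 0.152
So the posterior for Topic II is 0.044 / 0.152 ≈ 0.289.

0.289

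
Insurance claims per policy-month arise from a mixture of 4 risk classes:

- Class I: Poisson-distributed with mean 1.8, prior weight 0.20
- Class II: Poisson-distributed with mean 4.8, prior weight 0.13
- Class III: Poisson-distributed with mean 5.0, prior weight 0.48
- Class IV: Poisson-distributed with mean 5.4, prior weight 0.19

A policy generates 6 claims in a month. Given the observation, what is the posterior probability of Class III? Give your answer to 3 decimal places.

0.587

By Bayes' theorem, P(k | x) = P(Z=k) f_k(x) / Σ_j P(Z=j) f_j(x).
Poisson probabilities:
  L_I = 0.00780859
  L_II = 0.139798
  L_III = 0.146223
  L_IV = 0.155539
Multiply by the mixture weights:
  P(Z=I)·L_I = 0.20 × 0.00780859 = 0.00156172
  P(Z=II)·L_II = 0.13 × 0.139798 = 0.0181738
  P(Z=III)·L_III = 0.48 × 0.146223 = 0.0701869
  P(Z=IV)·L_IV = 0.19 × 0.155539 = 0.0295524
Marginal: 0.00156172 + 0.0181738 + 0.0701869 + 0.0295524 = 0.119475
P(Class III | x) = 0.0701869 / 0.119475 ≈ 0.587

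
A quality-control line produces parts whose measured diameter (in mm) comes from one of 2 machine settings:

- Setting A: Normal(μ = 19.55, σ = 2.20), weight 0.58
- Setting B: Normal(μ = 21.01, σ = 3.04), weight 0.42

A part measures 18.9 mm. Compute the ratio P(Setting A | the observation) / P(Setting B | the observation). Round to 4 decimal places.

Since P(k|x) ∝ P(Z=k) f_k(x), the posterior odds are P(Z=i) f_i(x) / (P(Z=j) f_j(x)).
Normal densities:
  f_A = 0.173593
  f_B = 0.10314
Odds = (0.58/0.42) × (0.173593/0.10314) = 1.38095 × 1.68308 ≈ 2.3243

2.3243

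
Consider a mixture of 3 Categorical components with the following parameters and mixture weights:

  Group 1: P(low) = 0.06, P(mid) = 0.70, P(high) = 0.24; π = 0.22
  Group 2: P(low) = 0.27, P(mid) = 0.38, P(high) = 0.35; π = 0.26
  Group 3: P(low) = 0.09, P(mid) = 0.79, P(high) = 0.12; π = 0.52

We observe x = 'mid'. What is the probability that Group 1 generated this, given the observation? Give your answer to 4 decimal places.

0.2321

P(component k | x) = w_k·f_k(x) / marginal(x), where marginal(x) = Σ_j w_j·f_j(x).
Evaluate each component's likelihood at the observed value:
  p_1 = P(mid | comp) = 0.70
  p_2 = P(mid | comp) = 0.38
  p_3 = P(mid | comp) = 0.79
Prior × likelihood for each component:
  w_1·p_1 = 0.22 × 0.7 = 0.154
  w_2·p_2 = 0.26 × 0.38 = 0.0988
  w_3·p_3 = 0.52 × 0.79 = 0.4108
Evidence: 0.154 + 0.0988 + 0.4108 = 0.6636
Responsibility of Group 1: 0.154 / 0.6636 ≈ 0.2321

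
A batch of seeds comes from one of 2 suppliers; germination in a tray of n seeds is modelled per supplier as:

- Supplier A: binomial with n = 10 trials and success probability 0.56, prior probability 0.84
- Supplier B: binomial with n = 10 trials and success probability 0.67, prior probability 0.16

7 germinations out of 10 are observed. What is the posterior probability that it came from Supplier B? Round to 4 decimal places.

Posterior ∝ prior × likelihood, so P(k | x) ∝ P(Z=k) f_k(x); normalise over all components.
Binomial probabilities:
  f_A = C(10,7)·0.56^7·0.44^3 = 120·0.0172709·0.085184 = 0.176545
  f_B = C(10,7)·0.67^7·0.33^3 = 120·0.0606071·0.035937 = 0.261365
Prior × likelihood for each component:
  P(Z=A)·f_A = 0.84 × 0.176545 = 0.148298
  P(Z=B)·f_B = 0.16 × 0.261365 = 0.0418183
Denominator: 0.148298 + 0.0418183 = 0.190116
Responsibility of Supplier B: 0.0418183 / 0.190116 ≈ 0.2200

0.2200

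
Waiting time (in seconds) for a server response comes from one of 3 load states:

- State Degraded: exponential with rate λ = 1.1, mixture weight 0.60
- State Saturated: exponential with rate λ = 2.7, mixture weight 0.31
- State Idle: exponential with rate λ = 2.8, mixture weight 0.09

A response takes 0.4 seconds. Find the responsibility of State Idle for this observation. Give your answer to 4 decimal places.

Apply Bayes' rule: the posterior for each component is proportional to its prior times its likelihood at x.
Exponential densities:
  f_Degraded = 1.1·e^(−1.1·0.4) = 1.1·e^(−0.4400) = 0.70844
  f_Saturated = 2.7·e^(−2.7·0.4) = 2.7·e^(−1.0800) = 0.916908
  f_Idle = 2.8·e^(−2.8·0.4) = 2.8·e^(−1.1200) = 0.913583
Multiply by the mixture weights:
  π_Degraded·f_Degraded = 0.60 × 0.70844 = 0.425064
  π_Saturated·f_Saturated = 0.31 × 0.916908 = 0.284241
  π_Idle·f_Idle = 0.09 × 0.913583 = 0.0822225
Marginal: 0.425064 + 0.284241 + 0.0822225 = 0.791528
P(State Idle | the observation) ≈ 0.1039

0.1039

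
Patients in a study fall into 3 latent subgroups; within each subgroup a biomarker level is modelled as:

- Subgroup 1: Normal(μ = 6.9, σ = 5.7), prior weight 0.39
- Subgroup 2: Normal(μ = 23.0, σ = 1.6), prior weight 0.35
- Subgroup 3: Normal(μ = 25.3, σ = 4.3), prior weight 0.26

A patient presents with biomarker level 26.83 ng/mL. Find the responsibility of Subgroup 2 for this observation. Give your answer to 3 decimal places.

P(component k | x) = π_k·f_k(x) / marginal(x), where marginal(x) = Σ_j π_j·f_j(x).
Normal densities:
  L_1 = (1/(5.7·√(2π)))·exp(−(26.83−6.9)²/(2·5.7²)) = 0.069990·exp(-6.11273) = 0.000154993
  L_2 = (1/(1.6·√(2π)))·exp(−(26.83−23.0)²/(2·1.6²)) = 0.249339·exp(-2.86502) = 0.0142078
  L_3 = (1/(4.3·√(2π)))·exp(−(26.83−25.3)²/(2·4.3²)) = 0.092777·exp(-0.06330) = 0.0870863
Unnormalised posteriors:
  π_1·L_1 = 0.39 × 0.000154993 = 6.04473e-05
  π_2·L_2 = 0.35 × 0.0142078 = 0.00497274
  π_3·L_3 = 0.26 × 0.0870863 = 0.0226424
Evidence: 6.04473e-05 + 0.00497274 + 0.0226424 = 0.0276756
Responsibility of Subgroup 2: 0.00497274 / 0.0276756 ≈ 0.180

0.180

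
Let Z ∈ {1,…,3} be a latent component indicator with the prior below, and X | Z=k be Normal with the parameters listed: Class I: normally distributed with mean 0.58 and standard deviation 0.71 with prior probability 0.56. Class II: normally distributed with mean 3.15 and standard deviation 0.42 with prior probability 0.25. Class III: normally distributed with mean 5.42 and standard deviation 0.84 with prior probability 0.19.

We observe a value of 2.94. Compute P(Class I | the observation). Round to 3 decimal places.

0.006

P(component k | x) = π_k·f_k(x) / marginal(x), where marginal(x) = Σ_j π_j·f_j(x).
Component likelihoods at x = 2.94:
  p_I = (1/(0.71·√(2π)))·exp(−(2.94−0.58)²/(2·0.71²)) = 0.561891·exp(-5.52430) = 0.00224119
  p_II = (1/(0.42·√(2π)))·exp(−(2.94−3.15)²/(2·0.42²)) = 0.949863·exp(-0.12500) = 0.838251
  p_III = (1/(0.84·√(2π)))·exp(−(2.94−5.42)²/(2·0.84²)) = 0.474931·exp(-4.35828) = 0.00607932
Unnormalised posteriors:
  π_I·p_I = 0.56 × 0.00224119 = 0.00125507
  π_II·p_II = 0.25 × 0.838251 = 0.209563
  π_III·p_III = 0.19 × 0.00607932 = 0.00115507
Sum: 0.00125507 + 0.209563 + 0.00115507 = 0.211973
Responsibility of Class I: 0.00125507 / 0.211973 ≈ 0.006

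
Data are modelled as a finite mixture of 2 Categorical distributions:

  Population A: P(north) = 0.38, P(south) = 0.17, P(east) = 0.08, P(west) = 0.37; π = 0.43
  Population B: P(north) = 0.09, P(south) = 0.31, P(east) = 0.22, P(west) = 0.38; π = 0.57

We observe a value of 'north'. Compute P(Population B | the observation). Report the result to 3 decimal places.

Posterior ∝ prior × likelihood, so P(k | x) ∝ w_k f_k(x); normalise over all components.
Categorical probabilities:
  f_A = P(north | comp) = 0.38
  f_B = P(north | comp) = 0.09
Unnormalised posteriors:
  w_A·f_A = 0.43 × 0.38 = 0.1634
  w_B·f_B = 0.57 × 0.09 = 0.0513
Denominator: 0.1634 + 0.0513 = 0.2147
Responsibility of Population B: 0.0513 / 0.2147 ≈ 0.239

0.239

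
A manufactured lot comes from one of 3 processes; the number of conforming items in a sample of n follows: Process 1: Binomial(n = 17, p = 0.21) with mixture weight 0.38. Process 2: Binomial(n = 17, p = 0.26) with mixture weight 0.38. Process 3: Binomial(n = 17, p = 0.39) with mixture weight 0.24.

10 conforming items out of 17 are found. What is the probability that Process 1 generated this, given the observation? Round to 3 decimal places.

0.018

Apply Bayes' rule: the posterior for each component is proportional to its prior times its likelihood at x.
Evaluate each component's likelihood at the observed value:
  f_1 = 0.000622956
  f_2 = 0.00333603
  f_3 = 0.0497542
Unnormalised posteriors:
  π_1·f_1 = 0.38 × 0.000622956 = 0.000236723
  π_2·f_2 = 0.38 × 0.00333603 = 0.00126769
  π_3·f_3 = 0.24 × 0.0497542 = 0.011941
Marginal: 0.000236723 + 0.00126769 + 0.011941 = 0.0134454
So the posterior for Process 1 is 0.000236723 / 0.0134454 ≈ 0.018.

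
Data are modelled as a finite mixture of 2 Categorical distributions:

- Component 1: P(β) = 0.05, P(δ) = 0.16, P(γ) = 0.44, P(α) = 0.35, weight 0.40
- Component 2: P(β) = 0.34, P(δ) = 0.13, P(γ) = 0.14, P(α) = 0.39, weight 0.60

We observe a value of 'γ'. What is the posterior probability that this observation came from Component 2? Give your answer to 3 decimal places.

0.323

Apply Bayes' rule: the posterior for each component is proportional to its prior times its likelihood at x.
Evaluate each component's likelihood at the observed value:
  p_1 = 0.44
  p_2 = 0.14
Prior × likelihood for each component:
  P(Z=1)·p_1 = 0.40 × 0.44 = 0.176
  P(Z=2)·p_2 = 0.60 × 0.14 = 0.084
Evidence: 0.176 + 0.084 = 0.26
So the posterior for Component 2 is 0.084 / 0.26 ≈ 0.323.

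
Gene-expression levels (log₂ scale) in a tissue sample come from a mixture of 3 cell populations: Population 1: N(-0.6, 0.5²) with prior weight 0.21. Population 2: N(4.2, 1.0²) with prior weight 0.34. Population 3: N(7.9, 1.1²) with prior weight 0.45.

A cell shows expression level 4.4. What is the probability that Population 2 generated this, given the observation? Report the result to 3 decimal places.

The responsibility of component k is π_k f_k(x) divided by Σ_j π_j f_j(x).
Evaluate each component's likelihood at the observed value:
  p_1 = 1.53892e-22
  p_2 = 0.391043
  p_3 = 0.00229681
Multiply by the mixture weights:
  π_1·p_1 = 0.21 × 1.53892e-22 = 3.23173e-23
  π_2·p_2 = 0.34 × 0.391043 = 0.132955
  π_3·p_3 = 0.45 × 0.00229681 = 0.00103357
Evidence: 3.23173e-23 + 0.132955 + 0.00103357 = 0.133988
P(Population 2 | x) = 0.132955 / 0.133988 ≈ 0.992

0.992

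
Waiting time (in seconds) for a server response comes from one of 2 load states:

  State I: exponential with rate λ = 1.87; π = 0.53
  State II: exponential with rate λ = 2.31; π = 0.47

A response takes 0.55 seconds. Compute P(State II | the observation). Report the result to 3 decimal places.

The responsibility of component k is π_k f_k(x) divided by Σ_j π_j f_j(x).
Evaluate each component's likelihood at the observed value:
  f_I = 1.87·e^(−1.87·0.55) = 1.87·e^(−1.0285) = 0.668605
  f_II = 2.31·e^(−2.31·0.55) = 2.31·e^(−1.2705) = 0.648397
Multiply by the mixture weights:
  π_I·f_I = 0.53 × 0.668605 = 0.354361
  π_II·f_II = 0.47 × 0.648397 = 0.304746
Evidence: 0.354361 + 0.304746 = 0.659107
P(State II | 0.55 seconds) = 0.304746 / 0.659107 ≈ 0.462

0.462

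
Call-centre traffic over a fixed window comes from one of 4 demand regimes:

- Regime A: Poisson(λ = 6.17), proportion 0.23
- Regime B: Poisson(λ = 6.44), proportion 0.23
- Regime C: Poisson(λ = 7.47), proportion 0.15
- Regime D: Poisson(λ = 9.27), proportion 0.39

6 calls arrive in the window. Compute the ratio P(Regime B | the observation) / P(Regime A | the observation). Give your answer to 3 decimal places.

0.987

Only the two components matter; the odds are (π_i f_i(x)) / (π_j f_j(x)).
Evaluate each component's likelihood at the observed value:
  f_A = e^(−6.17)·6.17^6/6! = 0.160244
  f_B = e^(−6.44)·6.44^6/6! = 0.158171
  f_C = e^(−7.47)·7.47^6/6! = 0.137534
  f_D = e^(−9.27)·9.27^6/6! = 0.0830302
Odds = (0.23/0.23) × (0.158171/0.160244) = 1 × 0.987063 ≈ 0.987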